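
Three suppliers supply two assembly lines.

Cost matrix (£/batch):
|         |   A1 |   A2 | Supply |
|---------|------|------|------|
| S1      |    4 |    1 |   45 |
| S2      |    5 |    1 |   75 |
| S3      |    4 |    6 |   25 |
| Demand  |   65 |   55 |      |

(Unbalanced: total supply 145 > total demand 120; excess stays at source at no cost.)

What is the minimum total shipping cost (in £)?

315

One minimum-cost allocation:
  S1→A1: 40 batches
  S1→A2: 5 batches
  S2→A2: 50 batches
  S3→A1: 25 batches
Total cost = £315.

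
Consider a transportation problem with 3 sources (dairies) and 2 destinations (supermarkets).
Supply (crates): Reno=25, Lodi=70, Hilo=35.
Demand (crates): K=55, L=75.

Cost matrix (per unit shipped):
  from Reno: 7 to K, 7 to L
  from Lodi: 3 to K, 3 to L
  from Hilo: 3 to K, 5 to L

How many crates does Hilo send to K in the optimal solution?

Solving gives:
  Reno->L: 25 × 7 = 175
  Lodi->K: 20 × 3 = 60
  Lodi->L: 50 × 3 = 150
  Hilo->K: 35 × 3 = 105
Total cost = 490.
So Hilo→K carries 35 crates.

35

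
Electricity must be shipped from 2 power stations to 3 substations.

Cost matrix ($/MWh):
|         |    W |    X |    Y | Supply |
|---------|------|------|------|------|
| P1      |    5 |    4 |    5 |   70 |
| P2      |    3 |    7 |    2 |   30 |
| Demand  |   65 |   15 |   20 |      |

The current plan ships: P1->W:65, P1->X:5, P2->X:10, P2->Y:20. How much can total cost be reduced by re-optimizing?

Current plan cost = 65·5 + 5·4 + 10·7 + 20·2 = $455.
Optimal plan:
  P1→W: 55 × $5 = $275
  P1→X: 15 × $4 = $60
  P2→W: 10 × $3 = $30
  P2→Y: 20 × $2 = $40
Optimal cost = $405.
Saving = 455 − 405 = $50.

50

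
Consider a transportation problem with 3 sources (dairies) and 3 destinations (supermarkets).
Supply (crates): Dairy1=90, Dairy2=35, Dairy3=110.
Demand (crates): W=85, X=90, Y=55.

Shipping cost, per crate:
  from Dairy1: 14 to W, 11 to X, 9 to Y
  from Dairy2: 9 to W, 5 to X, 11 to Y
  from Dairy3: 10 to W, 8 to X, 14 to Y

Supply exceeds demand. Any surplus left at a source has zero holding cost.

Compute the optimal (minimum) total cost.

Optimal allocation:
  Dairy1 to X: 30 × 11 = 330
  Dairy1 to Y: 55 × 9 = 495
  Dairy2 to X: 35 × 5 = 175
  Dairy3 to W: 85 × 10 = 850
  Dairy3 to X: 25 × 8 = 200
Total = 330 + 495 + 175 + 850 + 200 = 2050.
(Supply check: Dairy1 ships 85; Dairy2 ships 35; Dairy3 ships 110.)

2050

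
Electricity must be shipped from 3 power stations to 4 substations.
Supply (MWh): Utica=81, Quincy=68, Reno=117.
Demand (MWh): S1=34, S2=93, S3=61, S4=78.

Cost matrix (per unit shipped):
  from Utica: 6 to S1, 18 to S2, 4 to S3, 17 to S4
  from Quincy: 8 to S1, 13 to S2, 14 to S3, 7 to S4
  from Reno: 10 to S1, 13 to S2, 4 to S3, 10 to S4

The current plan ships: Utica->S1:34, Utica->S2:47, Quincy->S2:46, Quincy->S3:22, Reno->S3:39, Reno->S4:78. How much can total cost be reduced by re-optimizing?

Current plan cost = 34·6 + 47·18 + 46·13 + 22·14 + 39·4 + 78·10 = 2892.
Optimal plan:
  Utica->S1: 34 × 6 = 204
  Utica->S3: 47 × 4 = 188
  Quincy->S4: 68 × 7 = 476
  Reno->S2: 93 × 13 = 1209
  Reno->S3: 14 × 4 = 56
  Reno->S4: 10 × 10 = 100
Optimal cost = 2233.
Saving = 2892 − 2233 = 659.

659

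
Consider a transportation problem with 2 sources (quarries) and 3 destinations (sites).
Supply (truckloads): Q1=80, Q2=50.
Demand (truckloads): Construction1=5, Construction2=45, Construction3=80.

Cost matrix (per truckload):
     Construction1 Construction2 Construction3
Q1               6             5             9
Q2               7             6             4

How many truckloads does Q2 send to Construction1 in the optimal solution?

The minimum-cost plan:
  Q1–Construction1: 5 × 6 = 30
  Q1–Construction2: 45 × 5 = 225
  Q1–Construction3: 30 × 9 = 270
  Q2–Construction3: 50 × 4 = 200
Total cost = 725.
The route Q2→Construction1 is not used.

0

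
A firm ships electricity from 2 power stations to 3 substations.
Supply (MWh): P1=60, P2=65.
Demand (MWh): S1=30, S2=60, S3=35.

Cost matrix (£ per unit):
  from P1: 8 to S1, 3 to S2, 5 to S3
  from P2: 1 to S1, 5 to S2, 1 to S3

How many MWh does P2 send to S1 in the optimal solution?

The minimum-cost plan:
  P1→S2: 60 × £3 = £180
  P2→S1: 30 × £1 = £30
  P2→S3: 35 × £1 = £35
Total cost = £245.
So P2→S1 carries 30 MWh.

30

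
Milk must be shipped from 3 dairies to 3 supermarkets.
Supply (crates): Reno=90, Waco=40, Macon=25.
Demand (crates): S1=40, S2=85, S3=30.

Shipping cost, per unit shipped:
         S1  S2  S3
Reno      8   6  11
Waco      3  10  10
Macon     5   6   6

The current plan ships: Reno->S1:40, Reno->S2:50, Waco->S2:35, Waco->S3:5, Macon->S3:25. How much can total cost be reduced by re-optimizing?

Current plan cost = 40·8 + 50·6 + 35·10 + 5·10 + 25·6 = 1170.
Optimal plan:
  Reno to S2: 85 × 6 = 510
  Reno to S3: 5 × 11 = 55
  Waco to S1: 40 × 3 = 120
  Macon to S3: 25 × 6 = 150
Optimal cost = 835.
Saving = 1170 − 835 = 335.

335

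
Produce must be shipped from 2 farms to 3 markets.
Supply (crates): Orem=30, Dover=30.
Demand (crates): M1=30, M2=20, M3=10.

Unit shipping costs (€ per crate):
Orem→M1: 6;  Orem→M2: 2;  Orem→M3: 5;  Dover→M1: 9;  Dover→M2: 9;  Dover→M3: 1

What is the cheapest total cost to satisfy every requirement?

290

An optimal shipping plan:
  Orem to M1: 10 × €6 = €60
  Orem to M2: 20 × €2 = €40
  Dover to M1: 20 × €9 = €180
  Dover to M3: 10 × €1 = €10
Total = 60 + 40 + 180 + 10 = €290.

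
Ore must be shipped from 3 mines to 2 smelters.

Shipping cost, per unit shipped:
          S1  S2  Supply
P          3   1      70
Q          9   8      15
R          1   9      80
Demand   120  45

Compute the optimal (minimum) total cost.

One minimum-cost allocation:
  P–S1: 25 × 3 = 75
  P–S2: 45 × 1 = 45
  Q–S1: 15 × 9 = 135
  R–S1: 80 × 1 = 80
Total = 75 + 45 + 135 + 80 = 335.

335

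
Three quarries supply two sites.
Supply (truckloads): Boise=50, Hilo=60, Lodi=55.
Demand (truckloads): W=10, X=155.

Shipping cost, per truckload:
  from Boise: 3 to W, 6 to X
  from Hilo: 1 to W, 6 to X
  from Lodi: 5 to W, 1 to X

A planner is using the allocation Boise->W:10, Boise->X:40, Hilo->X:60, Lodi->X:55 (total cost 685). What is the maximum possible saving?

Current plan cost = 10·3 + 40·6 + 60·6 + 55·1 = 685.
Optimal plan:
  Boise->X: 50 × 6 = 300
  Hilo->W: 10 × 1 = 10
  Hilo->X: 50 × 6 = 300
  Lodi->X: 55 × 1 = 55
Optimal cost = 665.
Saving = 685 − 665 = 20.

20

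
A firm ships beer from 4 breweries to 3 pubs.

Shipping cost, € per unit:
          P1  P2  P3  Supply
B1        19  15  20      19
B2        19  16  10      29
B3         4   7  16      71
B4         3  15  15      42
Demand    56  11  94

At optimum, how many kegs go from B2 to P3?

Optimal shipments:
  B1 to P3: 19 × €20 = €380
  B2 to P3: 29 × €10 = €290
  B3 to P1: 56 × €4 = €224
  B3 to P2: 11 × €7 = €77
  B3 to P3: 4 × €16 = €64
  B4 to P3: 42 × €15 = €630
Total cost = €1665.
So B2→P3 carries 29 kegs.

29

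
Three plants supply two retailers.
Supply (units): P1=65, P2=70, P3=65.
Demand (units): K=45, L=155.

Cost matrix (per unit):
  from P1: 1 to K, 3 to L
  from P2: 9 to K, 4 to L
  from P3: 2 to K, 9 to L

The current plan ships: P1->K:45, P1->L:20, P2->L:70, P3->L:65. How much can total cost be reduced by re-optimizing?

Current plan cost = 45·1 + 20·3 + 70·4 + 65·9 = 970.
Optimal plan:
  P1→L: 65 × 3 = 195
  P2→L: 70 × 4 = 280
  P3→K: 45 × 2 = 90
  P3→L: 20 × 9 = 180
Optimal cost = 745.
Saving = 970 − 745 = 225.

225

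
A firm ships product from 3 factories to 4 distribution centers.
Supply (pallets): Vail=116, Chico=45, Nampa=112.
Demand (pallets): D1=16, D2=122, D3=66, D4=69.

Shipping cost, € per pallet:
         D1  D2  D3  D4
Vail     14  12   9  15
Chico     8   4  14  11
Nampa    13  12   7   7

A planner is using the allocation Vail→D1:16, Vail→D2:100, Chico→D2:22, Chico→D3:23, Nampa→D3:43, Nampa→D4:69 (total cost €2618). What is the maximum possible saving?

Current plan cost = 16·14 + 100·12 + 22·4 + 23·14 + 43·7 + 69·7 = €2618.
Optimal plan:
  Vail->D1: 16 pallets
  Vail->D2: 77 pallets
  Vail->D3: 23 pallets
  Chico->D2: 45 pallets
  Nampa->D3: 43 pallets
  Nampa->D4: 69 pallets
Optimal cost = €2319.
Saving = 2618 − 2319 = €299.

299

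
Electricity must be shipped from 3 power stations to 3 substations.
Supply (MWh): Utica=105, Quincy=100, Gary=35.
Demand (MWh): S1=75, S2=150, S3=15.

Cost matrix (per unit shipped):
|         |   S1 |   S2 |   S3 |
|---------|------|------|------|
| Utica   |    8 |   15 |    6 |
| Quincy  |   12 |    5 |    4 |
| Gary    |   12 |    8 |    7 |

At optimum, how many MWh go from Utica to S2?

Solving gives:
  Utica to S1: 75 × 8 = 600
  Utica to S2: 15 × 15 = 225
  Utica to S3: 15 × 6 = 90
  Quincy to S2: 100 × 5 = 500
  Gary to S2: 35 × 8 = 280
Total cost = 1695.
So Utica→S2 carries 15 MWh.

15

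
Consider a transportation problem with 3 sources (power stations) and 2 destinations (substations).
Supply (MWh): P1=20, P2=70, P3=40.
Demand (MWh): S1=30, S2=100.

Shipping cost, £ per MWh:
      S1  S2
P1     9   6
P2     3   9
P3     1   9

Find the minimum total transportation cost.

One minimum-cost allocation:
  P1–S2: 20 × £6 = £120
  P2–S2: 70 × £9 = £630
  P3–S1: 30 × £1 = £30
  P3–S2: 10 × £9 = £90
Total = 120 + 630 + 30 + 90 = £870.
(Supply check: P1 ships 20; P2 ships 70; P3 ships 40.)

870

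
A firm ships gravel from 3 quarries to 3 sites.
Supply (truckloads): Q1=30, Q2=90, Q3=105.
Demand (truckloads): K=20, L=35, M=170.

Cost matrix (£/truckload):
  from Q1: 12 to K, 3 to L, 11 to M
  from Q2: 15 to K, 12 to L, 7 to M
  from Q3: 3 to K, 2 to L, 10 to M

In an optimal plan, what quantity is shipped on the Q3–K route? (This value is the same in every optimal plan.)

20

Solving gives:
  Q1→M: 30 truckloads
  Q2→M: 90 truckloads
  Q3→K: 20 truckloads
  Q3→L: 35 truckloads
  Q3→M: 50 truckloads
Total cost = £1590.
So Q3→K carries 20 truckloads.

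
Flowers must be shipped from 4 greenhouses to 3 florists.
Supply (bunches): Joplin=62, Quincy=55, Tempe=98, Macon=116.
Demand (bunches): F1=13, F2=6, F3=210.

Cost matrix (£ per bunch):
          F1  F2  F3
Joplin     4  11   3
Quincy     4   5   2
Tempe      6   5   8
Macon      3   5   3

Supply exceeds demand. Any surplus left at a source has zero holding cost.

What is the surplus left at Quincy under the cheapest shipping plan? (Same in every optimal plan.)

0

An optimal plan:
  Joplin->F3: 62 × £3 = £186
  Quincy->F3: 55 × £2 = £110
  Tempe->F2: 6 × £5 = £30
  Macon->F1: 13 × £3 = £39
  Macon->F3: 93 × £3 = £279
Total cost = £644.
Quincy ships 55 of its 55, leaving 0.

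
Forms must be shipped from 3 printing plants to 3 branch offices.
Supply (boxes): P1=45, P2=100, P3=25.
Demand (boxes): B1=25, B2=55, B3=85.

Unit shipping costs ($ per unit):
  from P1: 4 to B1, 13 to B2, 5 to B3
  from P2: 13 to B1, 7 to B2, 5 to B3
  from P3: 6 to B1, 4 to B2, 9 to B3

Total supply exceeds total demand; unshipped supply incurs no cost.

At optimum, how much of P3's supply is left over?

An optimal plan:
  P1–B1: 25 × $4 = $100
  P1–B3: 15 × $5 = $75
  P2–B2: 30 × $7 = $210
  P2–B3: 70 × $5 = $350
  P3–B2: 25 × $4 = $100
Total cost = $835.
P3 ships 25 of its 25, leaving 0.

0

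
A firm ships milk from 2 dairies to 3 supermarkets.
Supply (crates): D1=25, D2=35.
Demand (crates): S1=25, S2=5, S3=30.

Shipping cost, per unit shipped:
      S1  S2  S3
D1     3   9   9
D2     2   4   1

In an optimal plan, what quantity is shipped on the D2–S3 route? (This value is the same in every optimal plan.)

30

The minimum-cost plan:
  D1→S1: 25 crates
  D2→S2: 5 crates
  D2→S3: 30 crates
Total cost = 125.
So D2→S3 carries 30 crates.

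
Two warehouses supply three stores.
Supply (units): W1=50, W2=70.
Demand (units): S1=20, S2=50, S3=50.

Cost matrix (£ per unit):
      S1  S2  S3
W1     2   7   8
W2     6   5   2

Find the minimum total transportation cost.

An optimal shipping plan:
  W1→S1: 20 × £2 = £40
  W1→S2: 30 × £7 = £210
  W2→S2: 20 × £5 = £100
  W2→S3: 50 × £2 = £100
Total = 40 + 210 + 100 + 100 = £450.

450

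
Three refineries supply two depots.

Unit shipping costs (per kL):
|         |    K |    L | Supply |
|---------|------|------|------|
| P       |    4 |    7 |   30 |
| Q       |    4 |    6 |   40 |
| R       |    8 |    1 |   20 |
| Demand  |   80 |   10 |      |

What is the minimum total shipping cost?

370

An optimal shipping plan:
  P to K: 30 kL
  Q to K: 40 kL
  R to K: 10 kL
  R to L: 10 kL
Total cost = 370.
(Supply check: P ships 30; Q ships 40; R ships 20.)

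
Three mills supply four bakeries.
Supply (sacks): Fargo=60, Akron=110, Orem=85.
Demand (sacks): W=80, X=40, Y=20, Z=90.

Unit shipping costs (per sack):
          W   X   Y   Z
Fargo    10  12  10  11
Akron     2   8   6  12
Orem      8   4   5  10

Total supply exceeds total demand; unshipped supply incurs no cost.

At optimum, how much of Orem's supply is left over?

Minimum-cost shipments:
  Fargo–Z: 45 × 11 = 495
  Akron–W: 80 × 2 = 160
  Akron–Y: 20 × 6 = 120
  Orem–X: 40 × 4 = 160
  Orem–Z: 45 × 10 = 450
Total cost = 1385.
Orem ships 85 of its 85, leaving 0.

0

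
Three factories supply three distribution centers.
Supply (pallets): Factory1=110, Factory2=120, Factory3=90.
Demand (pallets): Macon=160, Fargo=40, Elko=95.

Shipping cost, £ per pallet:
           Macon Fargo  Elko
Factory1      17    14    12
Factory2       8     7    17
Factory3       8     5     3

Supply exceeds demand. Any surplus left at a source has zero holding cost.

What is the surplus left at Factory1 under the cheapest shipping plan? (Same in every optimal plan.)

25

Minimum-cost shipments:
  Factory1→Fargo: 40 × £14 = £560
  Factory1→Elko: 45 × £12 = £540
  Factory2→Macon: 120 × £8 = £960
  Factory3→Macon: 40 × £8 = £320
  Factory3→Elko: 50 × £3 = £150
Total cost = £2530.
Factory1 ships 85 of its 110, leaving 25.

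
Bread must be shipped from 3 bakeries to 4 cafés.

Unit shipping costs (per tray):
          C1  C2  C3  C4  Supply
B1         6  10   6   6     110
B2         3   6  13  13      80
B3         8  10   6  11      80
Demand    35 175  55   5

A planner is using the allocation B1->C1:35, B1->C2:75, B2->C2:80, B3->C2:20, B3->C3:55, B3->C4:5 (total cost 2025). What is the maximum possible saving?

Current plan cost = 35·6 + 75·10 + 80·6 + 20·10 + 55·6 + 5·11 = 2025.
Optimal plan:
  B1->C1: 35 × 6 = 210
  B1->C2: 70 × 10 = 700
  B1->C4: 5 × 6 = 30
  B2->C2: 80 × 6 = 480
  B3->C2: 25 × 10 = 250
  B3->C3: 55 × 6 = 330
Optimal cost = 2000.
Saving = 2025 − 2000 = 25.

25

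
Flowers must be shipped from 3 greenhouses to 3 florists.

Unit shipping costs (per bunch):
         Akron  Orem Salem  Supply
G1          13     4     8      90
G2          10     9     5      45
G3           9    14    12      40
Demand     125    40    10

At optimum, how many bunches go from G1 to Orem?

40

Optimal shipments:
  G1–Akron: 40 bunches
  G1–Orem: 40 bunches
  G1–Salem: 10 bunches
  G2–Akron: 45 bunches
  G3–Akron: 40 bunches
Total cost = 1570.
So G1→Orem carries 40 bunches.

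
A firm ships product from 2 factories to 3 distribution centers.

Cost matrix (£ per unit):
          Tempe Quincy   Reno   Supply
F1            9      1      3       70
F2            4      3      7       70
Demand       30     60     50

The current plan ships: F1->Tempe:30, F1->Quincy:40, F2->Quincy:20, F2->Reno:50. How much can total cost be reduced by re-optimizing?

Current plan cost = 30·9 + 40·1 + 20·3 + 50·7 = £720.
Optimal plan:
  F1->Quincy: 20 × £1 = £20
  F1->Reno: 50 × £3 = £150
  F2->Tempe: 30 × £4 = £120
  F2->Quincy: 40 × £3 = £120
Optimal cost = £410.
Saving = 720 − 410 = £310.

310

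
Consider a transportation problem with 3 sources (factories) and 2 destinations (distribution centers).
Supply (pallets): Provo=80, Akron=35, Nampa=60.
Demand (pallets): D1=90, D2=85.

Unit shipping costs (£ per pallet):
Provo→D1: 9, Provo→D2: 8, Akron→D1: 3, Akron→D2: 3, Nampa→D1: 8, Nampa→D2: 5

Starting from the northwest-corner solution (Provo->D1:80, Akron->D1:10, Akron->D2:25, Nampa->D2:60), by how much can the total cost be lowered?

25

Current plan cost = 80·9 + 10·3 + 25·3 + 60·5 = £1125.
Optimal plan:
  Provo to D1: 55 pallets
  Provo to D2: 25 pallets
  Akron to D1: 35 pallets
  Nampa to D2: 60 pallets
Optimal cost = £1100.
Saving = 1125 − 1100 = £25.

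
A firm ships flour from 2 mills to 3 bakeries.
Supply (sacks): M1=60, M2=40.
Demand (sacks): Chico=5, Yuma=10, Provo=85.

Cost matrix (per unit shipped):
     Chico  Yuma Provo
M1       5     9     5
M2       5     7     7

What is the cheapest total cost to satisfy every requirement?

One minimum-cost allocation:
  M1->Provo: 60 × 5 = 300
  M2->Chico: 5 × 5 = 25
  M2->Yuma: 10 × 7 = 70
  M2->Provo: 25 × 7 = 175
Total = 300 + 25 + 70 + 175 = 570.

570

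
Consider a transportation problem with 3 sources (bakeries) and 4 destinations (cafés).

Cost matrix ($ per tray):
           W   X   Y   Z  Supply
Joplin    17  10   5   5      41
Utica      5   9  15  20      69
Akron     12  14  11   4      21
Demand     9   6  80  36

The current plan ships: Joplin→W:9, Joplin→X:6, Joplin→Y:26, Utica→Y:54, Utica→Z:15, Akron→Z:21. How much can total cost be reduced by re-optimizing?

339

Current plan cost = 9·17 + 6·10 + 26·5 + 54·15 + 15·20 + 21·4 = $1537.
Optimal plan:
  Joplin–Y: 26 × $5 = $130
  Joplin–Z: 15 × $5 = $75
  Utica–W: 9 × $5 = $45
  Utica–X: 6 × $9 = $54
  Utica–Y: 54 × $15 = $810
  Akron–Z: 21 × $4 = $84
Optimal cost = $1198.
Saving = 1537 − 1198 = $339.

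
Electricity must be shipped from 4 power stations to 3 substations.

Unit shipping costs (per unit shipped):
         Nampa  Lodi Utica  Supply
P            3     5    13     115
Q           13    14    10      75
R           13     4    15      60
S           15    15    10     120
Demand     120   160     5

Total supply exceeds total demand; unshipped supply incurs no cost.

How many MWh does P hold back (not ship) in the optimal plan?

0

An optimal plan:
  P to Nampa: 115 × 3 = 345
  Q to Nampa: 5 × 13 = 65
  Q to Lodi: 70 × 14 = 980
  R to Lodi: 60 × 4 = 240
  S to Lodi: 30 × 15 = 450
  S to Utica: 5 × 10 = 50
Total cost = 2130.
P ships 115 of its 115, leaving 0.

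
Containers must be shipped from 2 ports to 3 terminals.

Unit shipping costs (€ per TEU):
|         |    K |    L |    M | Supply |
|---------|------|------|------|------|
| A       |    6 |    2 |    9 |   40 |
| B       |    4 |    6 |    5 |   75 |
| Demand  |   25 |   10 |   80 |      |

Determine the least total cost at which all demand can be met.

A cheapest plan:
  A→K: 25 × €6 = €150
  A→L: 10 × €2 = €20
  A→M: 5 × €9 = €45
  B→M: 75 × €5 = €375
Total = 150 + 20 + 45 + 375 = €590.
(Supply check: A ships 40; B ships 75.)

590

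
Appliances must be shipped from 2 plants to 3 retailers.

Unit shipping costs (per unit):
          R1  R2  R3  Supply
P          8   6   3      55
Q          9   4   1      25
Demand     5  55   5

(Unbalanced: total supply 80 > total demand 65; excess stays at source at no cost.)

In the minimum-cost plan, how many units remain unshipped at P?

15

An optimal plan:
  P→R1: 5 units
  P→R2: 30 units
  P→R3: 5 units
  Q→R2: 25 units
Total cost = 335.
P ships 40 of its 55, leaving 15.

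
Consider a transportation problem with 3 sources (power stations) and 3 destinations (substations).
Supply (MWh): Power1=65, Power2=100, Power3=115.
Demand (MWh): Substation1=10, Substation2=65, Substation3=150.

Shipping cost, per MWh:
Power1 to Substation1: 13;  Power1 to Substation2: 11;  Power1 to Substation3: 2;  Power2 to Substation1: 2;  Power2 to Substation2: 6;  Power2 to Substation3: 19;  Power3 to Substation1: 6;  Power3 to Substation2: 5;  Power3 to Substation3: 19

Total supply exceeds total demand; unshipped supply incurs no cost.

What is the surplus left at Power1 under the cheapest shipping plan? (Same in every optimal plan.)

0

An optimal plan:
  Power1→Substation3: 65 MWh
  Power2→Substation1: 10 MWh
  Power2→Substation3: 85 MWh
  Power3→Substation2: 65 MWh
Total cost = 2090.
Power1 ships 65 of its 65, leaving 0.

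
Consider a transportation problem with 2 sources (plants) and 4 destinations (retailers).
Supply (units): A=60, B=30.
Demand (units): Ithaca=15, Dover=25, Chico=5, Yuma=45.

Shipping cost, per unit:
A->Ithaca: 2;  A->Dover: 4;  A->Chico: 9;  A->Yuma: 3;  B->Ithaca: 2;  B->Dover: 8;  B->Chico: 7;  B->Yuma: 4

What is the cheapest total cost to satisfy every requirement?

310

Optimal allocation:
  A–Dover: 25 × 4 = 100
  A–Yuma: 35 × 3 = 105
  B–Ithaca: 15 × 2 = 30
  B–Chico: 5 × 7 = 35
  B–Yuma: 10 × 4 = 40
Total = 100 + 105 + 30 + 35 + 40 = 310.
(Supply check: A ships 60; B ships 30.)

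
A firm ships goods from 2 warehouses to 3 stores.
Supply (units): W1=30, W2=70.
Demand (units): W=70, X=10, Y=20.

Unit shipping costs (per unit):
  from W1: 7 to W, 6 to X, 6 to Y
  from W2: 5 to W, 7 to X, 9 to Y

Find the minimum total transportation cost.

Optimal allocation:
  W1->X: 10 × 6 = 60
  W1->Y: 20 × 6 = 120
  W2->W: 70 × 5 = 350
Total = 60 + 120 + 350 = 530.

530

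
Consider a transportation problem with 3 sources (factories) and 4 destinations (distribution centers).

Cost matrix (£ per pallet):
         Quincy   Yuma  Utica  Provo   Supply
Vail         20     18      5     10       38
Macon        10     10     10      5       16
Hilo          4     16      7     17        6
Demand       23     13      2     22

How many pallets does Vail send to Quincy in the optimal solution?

1

The minimum-cost plan:
  Vail→Quincy: 1 × £20 = £20
  Vail→Yuma: 13 × £18 = £234
  Vail→Utica: 2 × £5 = £10
  Vail→Provo: 22 × £10 = £220
  Macon→Quincy: 16 × £10 = £160
  Hilo→Quincy: 6 × £4 = £24
Total cost = £668.
So Vail→Quincy carries 1 pallets.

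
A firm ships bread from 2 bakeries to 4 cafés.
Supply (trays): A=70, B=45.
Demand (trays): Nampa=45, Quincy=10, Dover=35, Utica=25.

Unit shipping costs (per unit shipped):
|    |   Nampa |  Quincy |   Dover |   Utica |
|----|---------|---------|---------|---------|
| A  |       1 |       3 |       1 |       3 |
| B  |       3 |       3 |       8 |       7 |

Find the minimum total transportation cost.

255

Optimal allocation:
  A→Nampa: 10 trays
  A→Dover: 35 trays
  A→Utica: 25 trays
  B→Nampa: 35 trays
  B→Quincy: 10 trays
Total cost = 255.
(Supply check: A ships 70; B ships 45.)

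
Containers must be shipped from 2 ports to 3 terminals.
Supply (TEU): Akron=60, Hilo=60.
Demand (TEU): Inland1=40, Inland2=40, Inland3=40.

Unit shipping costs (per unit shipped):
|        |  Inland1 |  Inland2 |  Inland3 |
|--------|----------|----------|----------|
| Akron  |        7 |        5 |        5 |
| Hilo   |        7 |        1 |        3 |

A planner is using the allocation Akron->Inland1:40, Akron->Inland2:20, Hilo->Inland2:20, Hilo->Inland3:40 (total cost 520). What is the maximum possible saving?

Current plan cost = 40·7 + 20·5 + 20·1 + 40·3 = 520.
Optimal plan:
  Akron->Inland1: 40 × 7 = 280
  Akron->Inland3: 20 × 5 = 100
  Hilo->Inland2: 40 × 1 = 40
  Hilo->Inland3: 20 × 3 = 60
Optimal cost = 480.
Saving = 520 − 480 = 40.

40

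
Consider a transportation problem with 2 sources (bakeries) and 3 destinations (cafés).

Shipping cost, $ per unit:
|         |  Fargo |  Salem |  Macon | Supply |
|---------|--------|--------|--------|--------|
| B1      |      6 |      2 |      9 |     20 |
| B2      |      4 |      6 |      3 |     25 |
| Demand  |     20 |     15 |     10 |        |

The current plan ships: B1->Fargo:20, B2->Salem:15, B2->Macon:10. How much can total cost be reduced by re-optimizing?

90

Current plan cost = 20·6 + 15·6 + 10·3 = $240.
Optimal plan:
  B1→Fargo: 5 trays
  B1→Salem: 15 trays
  B2→Fargo: 15 trays
  B2→Macon: 10 trays
Optimal cost = $150.
Saving = 240 − 150 = $90.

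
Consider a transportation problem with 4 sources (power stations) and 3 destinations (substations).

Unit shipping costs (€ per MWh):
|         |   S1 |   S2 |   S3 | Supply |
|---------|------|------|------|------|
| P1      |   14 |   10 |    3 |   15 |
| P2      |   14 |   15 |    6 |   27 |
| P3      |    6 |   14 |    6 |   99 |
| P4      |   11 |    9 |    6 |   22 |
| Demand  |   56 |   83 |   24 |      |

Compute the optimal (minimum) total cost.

1475

Optimal allocation:
  P1→S2: 15 × €10 = €150
  P2→S2: 3 × €15 = €45
  P2→S3: 24 × €6 = €144
  P3→S1: 56 × €6 = €336
  P3→S2: 43 × €14 = €602
  P4→S2: 22 × €9 = €198
Total = 150 + 45 + 144 + 336 + 602 + 198 = €1475.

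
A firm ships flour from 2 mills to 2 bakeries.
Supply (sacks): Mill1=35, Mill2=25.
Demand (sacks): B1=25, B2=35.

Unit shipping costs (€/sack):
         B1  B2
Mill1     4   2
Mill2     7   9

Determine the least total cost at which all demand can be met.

One minimum-cost allocation:
  Mill1 to B2: 35 × €2 = €70
  Mill2 to B1: 25 × €7 = €175
Total = 70 + 175 = €245.
(Supply check: Mill1 ships 35; Mill2 ships 25.)

245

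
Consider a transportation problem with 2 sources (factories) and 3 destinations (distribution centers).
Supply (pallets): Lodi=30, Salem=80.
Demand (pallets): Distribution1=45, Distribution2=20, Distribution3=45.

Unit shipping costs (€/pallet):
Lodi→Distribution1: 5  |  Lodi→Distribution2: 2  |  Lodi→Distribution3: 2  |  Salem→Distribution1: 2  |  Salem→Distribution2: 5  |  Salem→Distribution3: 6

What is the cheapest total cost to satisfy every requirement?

Optimal allocation:
  Lodi→Distribution3: 30 × €2 = €60
  Salem→Distribution1: 45 × €2 = €90
  Salem→Distribution2: 20 × €5 = €100
  Salem→Distribution3: 15 × €6 = €90
Total = 60 + 90 + 100 + 90 = €340.

340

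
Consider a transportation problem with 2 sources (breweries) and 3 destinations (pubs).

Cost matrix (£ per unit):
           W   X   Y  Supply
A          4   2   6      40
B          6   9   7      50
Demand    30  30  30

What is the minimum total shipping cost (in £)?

430

An optimal shipping plan:
  A→W: 10 × £4 = £40
  A→X: 30 × £2 = £60
  B→W: 20 × £6 = £120
  B→Y: 30 × £7 = £210
Total = 40 + 60 + 120 + 210 = £430.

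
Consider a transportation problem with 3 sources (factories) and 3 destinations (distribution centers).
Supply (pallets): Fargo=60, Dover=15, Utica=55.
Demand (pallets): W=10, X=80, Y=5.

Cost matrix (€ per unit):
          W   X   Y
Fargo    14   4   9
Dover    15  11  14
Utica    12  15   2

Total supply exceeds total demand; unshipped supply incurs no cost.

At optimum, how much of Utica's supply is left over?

Minimum-cost shipments:
  Fargo->X: 60 × €4 = €240
  Dover->X: 15 × €11 = €165
  Utica->W: 10 × €12 = €120
  Utica->X: 5 × €15 = €75
  Utica->Y: 5 × €2 = €10
Total cost = €610.
Utica ships 20 of its 55, leaving 35.

35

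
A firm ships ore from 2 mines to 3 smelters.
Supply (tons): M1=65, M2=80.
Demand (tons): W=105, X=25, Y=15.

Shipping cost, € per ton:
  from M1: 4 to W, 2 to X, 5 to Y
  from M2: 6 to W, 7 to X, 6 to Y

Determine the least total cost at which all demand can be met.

690

A cheapest plan:
  M1–W: 40 tons
  M1–X: 25 tons
  M2–W: 65 tons
  M2–Y: 15 tons
Total cost = €690.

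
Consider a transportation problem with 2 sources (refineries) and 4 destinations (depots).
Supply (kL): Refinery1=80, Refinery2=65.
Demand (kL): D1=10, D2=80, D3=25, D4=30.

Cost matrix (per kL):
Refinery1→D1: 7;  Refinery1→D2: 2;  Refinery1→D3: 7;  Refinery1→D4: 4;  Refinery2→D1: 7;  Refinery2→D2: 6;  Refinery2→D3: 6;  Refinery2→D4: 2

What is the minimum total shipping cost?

One minimum-cost allocation:
  Refinery1 to D2: 80 × 2 = 160
  Refinery2 to D1: 10 × 7 = 70
  Refinery2 to D3: 25 × 6 = 150
  Refinery2 to D4: 30 × 2 = 60
Total = 160 + 70 + 150 + 60 = 440.
(Supply check: Refinery1 ships 80; Refinery2 ships 65.)

440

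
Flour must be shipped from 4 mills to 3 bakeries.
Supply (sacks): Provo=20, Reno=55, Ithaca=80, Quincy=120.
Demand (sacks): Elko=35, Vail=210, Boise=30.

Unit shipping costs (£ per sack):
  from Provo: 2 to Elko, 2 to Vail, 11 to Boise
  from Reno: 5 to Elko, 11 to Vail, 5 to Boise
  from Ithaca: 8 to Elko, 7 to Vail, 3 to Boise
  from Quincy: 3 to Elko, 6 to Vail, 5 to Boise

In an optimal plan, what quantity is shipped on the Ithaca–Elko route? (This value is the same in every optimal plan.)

The minimum-cost plan:
  Provo to Vail: 20 × £2 = £40
  Reno to Elko: 35 × £5 = £175
  Reno to Boise: 20 × £5 = £100
  Ithaca to Vail: 70 × £7 = £490
  Ithaca to Boise: 10 × £3 = £30
  Quincy to Vail: 120 × £6 = £720
Total cost = £1555.
The route Ithaca→Elko is not used.

0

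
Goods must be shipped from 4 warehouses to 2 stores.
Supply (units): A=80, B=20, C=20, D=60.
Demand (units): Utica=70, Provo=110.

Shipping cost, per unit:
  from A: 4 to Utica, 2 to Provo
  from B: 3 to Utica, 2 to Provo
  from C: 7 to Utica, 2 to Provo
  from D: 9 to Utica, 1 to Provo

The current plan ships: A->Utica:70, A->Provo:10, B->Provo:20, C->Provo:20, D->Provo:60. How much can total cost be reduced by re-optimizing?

20

Current plan cost = 70·4 + 10·2 + 20·2 + 20·2 + 60·1 = 440.
Optimal plan:
  A to Utica: 50 × 4 = 200
  A to Provo: 30 × 2 = 60
  B to Utica: 20 × 3 = 60
  C to Provo: 20 × 2 = 40
  D to Provo: 60 × 1 = 60
Optimal cost = 420.
Saving = 440 − 420 = 20.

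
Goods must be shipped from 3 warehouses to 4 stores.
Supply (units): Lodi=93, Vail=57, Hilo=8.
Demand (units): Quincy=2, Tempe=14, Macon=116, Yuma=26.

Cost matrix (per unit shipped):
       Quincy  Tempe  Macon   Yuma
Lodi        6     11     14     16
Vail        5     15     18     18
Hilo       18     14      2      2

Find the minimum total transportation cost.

2276

An optimal shipping plan:
  Lodi to Tempe: 14 × 11 = 154
  Lodi to Macon: 79 × 14 = 1106
  Vail to Quincy: 2 × 5 = 10
  Vail to Macon: 29 × 18 = 522
  Vail to Yuma: 26 × 18 = 468
  Hilo to Macon: 8 × 2 = 16
Total = 154 + 1106 + 10 + 522 + 468 + 16 = 2276.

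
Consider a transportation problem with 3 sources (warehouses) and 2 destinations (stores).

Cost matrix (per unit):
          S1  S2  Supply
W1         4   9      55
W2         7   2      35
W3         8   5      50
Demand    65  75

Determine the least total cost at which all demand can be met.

570

An optimal shipping plan:
  W1->S1: 55 × 4 = 220
  W2->S2: 35 × 2 = 70
  W3->S1: 10 × 8 = 80
  W3->S2: 40 × 5 = 200
Total = 220 + 70 + 80 + 200 = 570.
(Supply check: W1 ships 55; W2 ships 35; W3 ships 50.)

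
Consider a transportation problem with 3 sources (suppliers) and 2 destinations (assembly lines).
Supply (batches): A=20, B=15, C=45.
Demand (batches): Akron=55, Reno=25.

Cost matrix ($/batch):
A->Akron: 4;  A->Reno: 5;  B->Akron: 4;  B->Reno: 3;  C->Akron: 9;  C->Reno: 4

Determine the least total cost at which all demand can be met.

An optimal shipping plan:
  A→Akron: 20 × $4 = $80
  B→Akron: 15 × $4 = $60
  C→Akron: 20 × $9 = $180
  C→Reno: 25 × $4 = $100
Total = 80 + 60 + 180 + 100 = $420.
(Supply check: A ships 20; B ships 15; C ships 45.)

420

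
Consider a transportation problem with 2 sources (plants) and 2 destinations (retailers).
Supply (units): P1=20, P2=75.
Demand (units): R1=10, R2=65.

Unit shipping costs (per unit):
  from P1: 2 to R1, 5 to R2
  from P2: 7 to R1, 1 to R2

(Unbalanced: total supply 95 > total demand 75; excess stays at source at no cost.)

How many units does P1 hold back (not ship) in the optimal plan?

10

An optimal plan:
  P1→R1: 10 × 2 = 20
  P2→R2: 65 × 1 = 65
Total cost = 85.
P1 ships 10 of its 20, leaving 10.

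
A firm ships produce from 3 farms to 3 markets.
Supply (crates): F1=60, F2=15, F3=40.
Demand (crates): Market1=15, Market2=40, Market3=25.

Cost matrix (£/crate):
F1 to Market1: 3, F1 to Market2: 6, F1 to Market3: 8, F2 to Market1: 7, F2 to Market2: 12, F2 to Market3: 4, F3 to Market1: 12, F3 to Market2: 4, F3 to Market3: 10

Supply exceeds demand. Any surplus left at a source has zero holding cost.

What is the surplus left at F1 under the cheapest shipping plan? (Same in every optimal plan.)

35

Minimum-cost shipments:
  F1→Market1: 15 × £3 = £45
  F1→Market3: 10 × £8 = £80
  F2→Market3: 15 × £4 = £60
  F3→Market2: 40 × £4 = £160
Total cost = £345.
F1 ships 25 of its 60, leaving 35.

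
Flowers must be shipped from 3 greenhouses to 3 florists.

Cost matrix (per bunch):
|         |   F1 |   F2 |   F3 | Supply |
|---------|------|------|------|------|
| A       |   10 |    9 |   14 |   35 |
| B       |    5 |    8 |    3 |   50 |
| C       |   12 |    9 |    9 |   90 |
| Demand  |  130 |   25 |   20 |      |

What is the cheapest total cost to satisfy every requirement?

An optimal shipping plan:
  A to F1: 35 × 10 = 350
  B to F1: 50 × 5 = 250
  C to F1: 45 × 12 = 540
  C to F2: 25 × 9 = 225
  C to F3: 20 × 9 = 180
Total = 350 + 250 + 540 + 225 + 180 = 1545.

1545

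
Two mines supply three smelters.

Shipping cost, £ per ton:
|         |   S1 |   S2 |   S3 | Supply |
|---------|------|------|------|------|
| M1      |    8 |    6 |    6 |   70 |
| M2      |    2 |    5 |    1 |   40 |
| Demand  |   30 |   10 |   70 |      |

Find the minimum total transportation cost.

490

One minimum-cost allocation:
  M1–S2: 10 tons
  M1–S3: 60 tons
  M2–S1: 30 tons
  M2–S3: 10 tons
Total cost = £490.
(Supply check: M1 ships 70; M2 ships 40.)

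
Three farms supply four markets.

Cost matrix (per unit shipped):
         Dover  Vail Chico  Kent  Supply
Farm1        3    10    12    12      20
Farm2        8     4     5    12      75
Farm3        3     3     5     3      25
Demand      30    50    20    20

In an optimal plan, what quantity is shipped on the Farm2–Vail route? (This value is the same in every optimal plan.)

50

The minimum-cost plan:
  Farm1->Dover: 20 × 3 = 60
  Farm2->Dover: 5 × 8 = 40
  Farm2->Vail: 50 × 4 = 200
  Farm2->Chico: 20 × 5 = 100
  Farm3->Dover: 5 × 3 = 15
  Farm3->Kent: 20 × 3 = 60
Total cost = 475.
So Farm2→Vail carries 50 crates.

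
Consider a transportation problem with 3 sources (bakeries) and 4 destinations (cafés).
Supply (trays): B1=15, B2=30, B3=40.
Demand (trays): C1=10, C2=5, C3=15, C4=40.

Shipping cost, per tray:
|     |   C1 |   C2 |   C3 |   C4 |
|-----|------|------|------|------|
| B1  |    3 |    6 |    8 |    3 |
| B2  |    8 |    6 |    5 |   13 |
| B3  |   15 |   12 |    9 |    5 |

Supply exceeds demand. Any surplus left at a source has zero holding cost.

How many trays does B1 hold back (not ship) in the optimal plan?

0

An optimal plan:
  B1–C1: 10 × 3 = 30
  B1–C4: 5 × 3 = 15
  B2–C2: 5 × 6 = 30
  B2–C3: 15 × 5 = 75
  B3–C4: 35 × 5 = 175
Total cost = 325.
B1 ships 15 of its 15, leaving 0.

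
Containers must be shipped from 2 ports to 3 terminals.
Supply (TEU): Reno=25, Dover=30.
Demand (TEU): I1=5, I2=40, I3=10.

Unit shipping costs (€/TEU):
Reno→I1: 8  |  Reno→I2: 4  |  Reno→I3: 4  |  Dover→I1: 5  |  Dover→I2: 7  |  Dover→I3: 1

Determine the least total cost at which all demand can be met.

240

One minimum-cost allocation:
  Reno to I2: 25 × €4 = €100
  Dover to I1: 5 × €5 = €25
  Dover to I2: 15 × €7 = €105
  Dover to I3: 10 × €1 = €10
Total = 100 + 25 + 105 + 10 = €240.
(Supply check: Reno ships 25; Dover ships 30.)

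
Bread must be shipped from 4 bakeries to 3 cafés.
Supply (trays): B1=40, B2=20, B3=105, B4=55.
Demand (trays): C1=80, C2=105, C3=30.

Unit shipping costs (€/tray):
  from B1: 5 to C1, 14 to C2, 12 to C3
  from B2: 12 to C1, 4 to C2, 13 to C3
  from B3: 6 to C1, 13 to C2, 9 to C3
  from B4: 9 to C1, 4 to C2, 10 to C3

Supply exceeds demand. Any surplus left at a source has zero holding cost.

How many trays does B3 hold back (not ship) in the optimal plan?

Minimum-cost shipments:
  B1→C1: 40 × €5 = €200
  B2→C2: 20 × €4 = €80
  B3→C1: 40 × €6 = €240
  B3→C2: 30 × €13 = €390
  B3→C3: 30 × €9 = €270
  B4→C2: 55 × €4 = €220
Total cost = €1400.
B3 ships 100 of its 105, leaving 5.

5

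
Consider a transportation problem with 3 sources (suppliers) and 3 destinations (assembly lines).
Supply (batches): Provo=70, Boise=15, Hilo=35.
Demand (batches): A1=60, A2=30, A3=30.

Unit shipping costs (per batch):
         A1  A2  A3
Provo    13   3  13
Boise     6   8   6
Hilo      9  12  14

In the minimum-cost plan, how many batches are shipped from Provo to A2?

30

Optimal shipments:
  Provo->A1: 10 × 13 = 130
  Provo->A2: 30 × 3 = 90
  Provo->A3: 30 × 13 = 390
  Boise->A1: 15 × 6 = 90
  Hilo->A1: 35 × 9 = 315
Total cost = 1015.
So Provo→A2 carries 30 batches.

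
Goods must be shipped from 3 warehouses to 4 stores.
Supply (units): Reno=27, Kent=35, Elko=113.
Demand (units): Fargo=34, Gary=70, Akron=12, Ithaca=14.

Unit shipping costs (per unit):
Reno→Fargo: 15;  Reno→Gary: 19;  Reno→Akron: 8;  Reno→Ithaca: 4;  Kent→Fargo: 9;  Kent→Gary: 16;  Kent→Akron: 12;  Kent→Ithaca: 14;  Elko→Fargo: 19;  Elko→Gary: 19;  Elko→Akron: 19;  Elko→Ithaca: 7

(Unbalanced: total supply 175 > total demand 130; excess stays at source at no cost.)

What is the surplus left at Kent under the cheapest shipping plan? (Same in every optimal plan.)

0

Minimum-cost shipments:
  Reno–Akron: 12 × 8 = 96
  Reno–Ithaca: 14 × 4 = 56
  Kent–Fargo: 34 × 9 = 306
  Kent–Gary: 1 × 16 = 16
  Elko–Gary: 69 × 19 = 1311
Total cost = 1785.
Kent ships 35 of its 35, leaving 0.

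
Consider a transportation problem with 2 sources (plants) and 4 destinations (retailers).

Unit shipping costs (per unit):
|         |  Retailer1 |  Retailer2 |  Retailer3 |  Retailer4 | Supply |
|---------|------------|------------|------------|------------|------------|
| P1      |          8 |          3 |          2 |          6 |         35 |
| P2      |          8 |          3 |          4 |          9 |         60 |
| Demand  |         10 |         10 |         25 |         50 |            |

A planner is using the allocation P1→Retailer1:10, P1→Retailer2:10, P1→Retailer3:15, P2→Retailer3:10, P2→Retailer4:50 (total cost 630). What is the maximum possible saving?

Current plan cost = 10·8 + 10·3 + 15·2 + 10·4 + 50·9 = 630.
Optimal plan:
  P1->Retailer4: 35 × 6 = 210
  P2->Retailer1: 10 × 8 = 80
  P2->Retailer2: 10 × 3 = 30
  P2->Retailer3: 25 × 4 = 100
  P2->Retailer4: 15 × 9 = 135
Optimal cost = 555.
Saving = 630 − 555 = 75.

75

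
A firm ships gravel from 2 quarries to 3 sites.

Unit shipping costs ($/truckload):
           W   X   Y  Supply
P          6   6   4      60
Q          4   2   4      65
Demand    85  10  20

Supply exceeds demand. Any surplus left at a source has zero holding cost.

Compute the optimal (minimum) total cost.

An optimal shipping plan:
  P–W: 30 × $6 = $180
  P–Y: 20 × $4 = $80
  Q–W: 55 × $4 = $220
  Q–X: 10 × $2 = $20
Total = 180 + 80 + 220 + 20 = $500.
(Supply check: P ships 50; Q ships 65.)

500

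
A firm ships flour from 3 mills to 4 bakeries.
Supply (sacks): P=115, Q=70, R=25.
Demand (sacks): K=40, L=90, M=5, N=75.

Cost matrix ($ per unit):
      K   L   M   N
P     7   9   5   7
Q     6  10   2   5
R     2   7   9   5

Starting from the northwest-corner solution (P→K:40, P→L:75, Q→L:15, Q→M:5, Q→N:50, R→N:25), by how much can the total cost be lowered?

120

Current plan cost = 40·7 + 75·9 + 15·10 + 5·2 + 50·5 + 25·5 = $1490.
Optimal plan:
  P–K: 15 sacks
  P–L: 90 sacks
  P–N: 10 sacks
  Q–M: 5 sacks
  Q–N: 65 sacks
  R–K: 25 sacks
Optimal cost = $1370.
Saving = 1490 − 1370 = $120.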